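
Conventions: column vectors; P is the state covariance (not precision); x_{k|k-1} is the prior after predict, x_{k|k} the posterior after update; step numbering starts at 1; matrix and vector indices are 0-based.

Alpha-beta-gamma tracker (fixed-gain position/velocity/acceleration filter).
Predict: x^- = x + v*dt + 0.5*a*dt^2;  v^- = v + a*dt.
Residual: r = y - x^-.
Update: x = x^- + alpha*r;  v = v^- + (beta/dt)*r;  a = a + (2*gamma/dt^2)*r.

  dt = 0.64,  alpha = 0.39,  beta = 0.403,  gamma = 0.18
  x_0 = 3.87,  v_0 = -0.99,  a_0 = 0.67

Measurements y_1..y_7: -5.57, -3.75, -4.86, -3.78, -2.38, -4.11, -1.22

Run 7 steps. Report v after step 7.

v_post = 13.5075

step 1: x_pred=3.3736  r=-8.9436  x^+=-0.1144  v^+=-6.1929  a^+=-7.1906
step 2: x_pred=-5.5505  r=1.8005  x^+=-4.8483  v^+=-9.6611  a^+=-5.6082
step 3: x_pred=-12.1800  r=7.3200  x^+=-9.3252  v^+=-8.6411  a^+=0.8254
step 4: x_pred=-14.6864  r=10.9064  x^+=-10.4329  v^+=-1.2452  a^+=10.4111
step 5: x_pred=-9.0976  r=6.7176  x^+=-6.4777  v^+=9.6480  a^+=16.3153
step 6: x_pred=3.0383  r=-7.1483  x^+=0.2505  v^+=15.5885  a^+=10.0326
step 7: x_pred=12.2818  r=-13.5018  x^+=7.0161  v^+=13.5075  a^+=-1.8342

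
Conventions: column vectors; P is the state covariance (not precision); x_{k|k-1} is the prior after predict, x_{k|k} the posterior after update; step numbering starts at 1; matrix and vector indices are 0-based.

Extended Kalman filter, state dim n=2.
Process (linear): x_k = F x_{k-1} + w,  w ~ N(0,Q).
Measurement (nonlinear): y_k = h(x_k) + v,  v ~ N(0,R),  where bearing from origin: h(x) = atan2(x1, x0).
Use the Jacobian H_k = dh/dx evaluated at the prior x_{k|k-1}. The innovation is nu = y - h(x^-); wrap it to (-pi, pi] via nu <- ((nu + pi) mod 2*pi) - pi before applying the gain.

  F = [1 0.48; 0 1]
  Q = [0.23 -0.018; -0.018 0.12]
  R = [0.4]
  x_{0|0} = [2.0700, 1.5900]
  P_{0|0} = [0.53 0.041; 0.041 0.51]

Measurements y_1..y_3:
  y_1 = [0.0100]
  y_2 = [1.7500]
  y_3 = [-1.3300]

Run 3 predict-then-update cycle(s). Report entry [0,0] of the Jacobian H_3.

step 1: x^-=[2.8332, 1.5900]  P^-=[0.9169 0.2678; 0.2678 0.6300]  H_jac=[-0.1506 0.2684]  S=[0.4445]  K=[-0.1490; 0.2897]  nu=[-0.5014]  x^+=[2.9079, 1.4448]  P^+=[0.9070 0.2870; 0.2870 0.5927]
step 2: x^-=[3.6014, 1.4448]  P^-=[1.5491 0.5535; 0.5535 0.7127]  H_jac=[-0.0960 0.2392]  S=[0.4296]  K=[-0.0378; 0.2732]  nu=[1.3685]  x^+=[3.5496, 1.8186]  P^+=[1.5484 0.5579; 0.5579 0.6806]
step 3: x^-=[4.4225, 1.8186]  P^-=[2.4709 0.8666; 0.8666 0.8006]  H_jac=[-0.0795 0.1934]  S=[0.4189]  K=[-0.0690; 0.2051]  nu=[-1.7201]  x^+=[4.5412, 1.4657]  P^+=[2.4689 0.8726; 0.8726 0.7830]

H_jac[0,0] = -0.0795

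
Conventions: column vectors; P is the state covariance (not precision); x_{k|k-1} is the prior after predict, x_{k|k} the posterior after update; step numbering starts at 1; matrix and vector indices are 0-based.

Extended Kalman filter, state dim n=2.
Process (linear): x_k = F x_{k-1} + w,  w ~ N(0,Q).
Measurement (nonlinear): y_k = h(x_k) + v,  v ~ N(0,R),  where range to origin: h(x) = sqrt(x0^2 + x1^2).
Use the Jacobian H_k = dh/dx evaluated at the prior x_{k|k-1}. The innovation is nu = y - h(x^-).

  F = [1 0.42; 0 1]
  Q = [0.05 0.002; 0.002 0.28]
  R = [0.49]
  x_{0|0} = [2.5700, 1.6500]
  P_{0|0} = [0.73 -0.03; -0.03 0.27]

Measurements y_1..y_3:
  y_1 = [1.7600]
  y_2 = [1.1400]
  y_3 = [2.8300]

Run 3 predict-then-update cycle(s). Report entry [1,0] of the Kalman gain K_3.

step 1: x^-=[3.2630, 1.6500]  P^-=[0.8024 0.0854; 0.0854 0.5500]  H_jac=[0.8924 0.4513]  S=[1.3098]  K=[0.5761; 0.2477]  nu=[-1.8965]  x^+=[2.1704, 1.1803]  P^+=[0.3677 -0.1015; -0.1015 0.4697]
step 2: x^-=[2.6661, 1.1803]  P^-=[0.4153 0.0978; 0.0978 0.7497]  H_jac=[0.9144 0.4048]  S=[1.0324]  K=[0.4061; 0.3805]  nu=[-1.7757]  x^+=[1.9450, 0.5046]  P^+=[0.2450 -0.0618; -0.0618 0.6002]
step 3: x^-=[2.1569, 0.5046]  P^-=[0.3489 0.1923; 0.1923 0.8802]  H_jac=[0.9737 0.2278]  S=[0.9518]  K=[0.4030; 0.4074]  nu=[0.6148]  x^+=[2.4047, 0.7551]  P^+=[0.1944 0.0360; 0.0360 0.7222]

K[1,0] = 0.4074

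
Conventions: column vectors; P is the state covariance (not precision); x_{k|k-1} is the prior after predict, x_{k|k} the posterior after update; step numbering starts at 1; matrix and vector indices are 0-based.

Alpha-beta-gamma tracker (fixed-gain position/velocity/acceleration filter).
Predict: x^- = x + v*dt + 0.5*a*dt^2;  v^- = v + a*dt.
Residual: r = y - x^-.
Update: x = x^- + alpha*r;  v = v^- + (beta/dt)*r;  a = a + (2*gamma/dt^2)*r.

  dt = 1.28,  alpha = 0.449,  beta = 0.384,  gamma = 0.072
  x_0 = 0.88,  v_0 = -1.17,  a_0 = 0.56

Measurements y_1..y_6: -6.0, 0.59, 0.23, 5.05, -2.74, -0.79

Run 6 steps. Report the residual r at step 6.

step 1: x_pred=-0.1588  r=-5.8412  x^+=-2.7815  v^+=-2.2055  a^+=0.0466
step 2: x_pred=-5.5664  r=6.1564  x^+=-2.8022  v^+=-0.2989  a^+=0.5877
step 3: x_pred=-2.7034  r=2.9334  x^+=-1.3863  v^+=1.3333  a^+=0.8455
step 4: x_pred=1.0130  r=4.0370  x^+=2.8256  v^+=3.6267  a^+=1.2003
step 5: x_pred=8.4511  r=-11.1911  x^+=3.4263  v^+=1.8058  a^+=0.2167
step 6: x_pred=5.9153  r=-6.7053  x^+=2.9046  v^+=0.0716  a^+=-0.3726

resid = -6.7053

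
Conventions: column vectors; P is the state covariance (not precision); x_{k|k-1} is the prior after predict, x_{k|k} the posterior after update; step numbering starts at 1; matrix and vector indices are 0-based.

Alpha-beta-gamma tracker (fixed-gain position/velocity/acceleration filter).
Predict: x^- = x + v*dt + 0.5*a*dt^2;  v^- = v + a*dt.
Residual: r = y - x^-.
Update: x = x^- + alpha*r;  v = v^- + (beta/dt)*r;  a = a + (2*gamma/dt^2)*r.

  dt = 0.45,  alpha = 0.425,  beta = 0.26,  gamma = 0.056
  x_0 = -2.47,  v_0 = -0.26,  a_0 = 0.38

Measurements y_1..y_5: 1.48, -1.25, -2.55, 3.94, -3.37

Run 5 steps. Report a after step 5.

step 1: x_pred=-2.5485  r=4.0285  x^+=-0.8364  v^+=2.2386  a^+=2.6081
step 2: x_pred=0.4350  r=-1.6850  x^+=-0.2811  v^+=2.4387  a^+=1.6762
step 3: x_pred=0.9860  r=-3.5360  x^+=-0.5168  v^+=1.1499  a^+=-0.2796
step 4: x_pred=-0.0276  r=3.9676  x^+=1.6586  v^+=3.3165  a^+=1.9149
step 5: x_pred=3.3449  r=-6.7149  x^+=0.4911  v^+=0.2985  a^+=-1.7991

a_post = -1.7991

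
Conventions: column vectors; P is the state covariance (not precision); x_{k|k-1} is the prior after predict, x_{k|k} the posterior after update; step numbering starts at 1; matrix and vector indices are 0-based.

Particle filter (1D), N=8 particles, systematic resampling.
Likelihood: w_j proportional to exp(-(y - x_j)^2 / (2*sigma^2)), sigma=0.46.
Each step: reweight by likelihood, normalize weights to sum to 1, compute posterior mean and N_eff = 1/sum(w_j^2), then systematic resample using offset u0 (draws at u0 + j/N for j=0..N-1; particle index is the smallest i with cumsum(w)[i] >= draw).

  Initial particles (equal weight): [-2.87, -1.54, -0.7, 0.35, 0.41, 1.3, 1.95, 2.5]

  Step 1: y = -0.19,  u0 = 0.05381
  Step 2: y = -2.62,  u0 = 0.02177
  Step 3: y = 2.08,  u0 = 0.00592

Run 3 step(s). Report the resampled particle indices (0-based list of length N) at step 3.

resampled_idx = [0, 1, 2, 3, 4, 5, 6, 7]

step 1: w=[0.0000, 0.0091, 0.3633, 0.3372, 0.2869, 0.0035, 0.0000, 0.0000]  mean=-0.0280  Neff=3.0479  idx=[2, 2, 2, 3, 3, 3, 4, 4]
step 2: w=[0.3333, 0.3333, 0.3333, 0.0000, 0.0000, 0.0000, 0.0000, 0.0000]  mean=-0.7000  Neff=3.0000  idx=[0, 0, 0, 1, 1, 1, 2, 2]
step 3: w=[0.1250, 0.1250, 0.1250, 0.1250, 0.1250, 0.1250, 0.1250, 0.1250]  mean=-0.7000  Neff=8.0000  idx=[0, 1, 2, 3, 4, 5, 6, 7]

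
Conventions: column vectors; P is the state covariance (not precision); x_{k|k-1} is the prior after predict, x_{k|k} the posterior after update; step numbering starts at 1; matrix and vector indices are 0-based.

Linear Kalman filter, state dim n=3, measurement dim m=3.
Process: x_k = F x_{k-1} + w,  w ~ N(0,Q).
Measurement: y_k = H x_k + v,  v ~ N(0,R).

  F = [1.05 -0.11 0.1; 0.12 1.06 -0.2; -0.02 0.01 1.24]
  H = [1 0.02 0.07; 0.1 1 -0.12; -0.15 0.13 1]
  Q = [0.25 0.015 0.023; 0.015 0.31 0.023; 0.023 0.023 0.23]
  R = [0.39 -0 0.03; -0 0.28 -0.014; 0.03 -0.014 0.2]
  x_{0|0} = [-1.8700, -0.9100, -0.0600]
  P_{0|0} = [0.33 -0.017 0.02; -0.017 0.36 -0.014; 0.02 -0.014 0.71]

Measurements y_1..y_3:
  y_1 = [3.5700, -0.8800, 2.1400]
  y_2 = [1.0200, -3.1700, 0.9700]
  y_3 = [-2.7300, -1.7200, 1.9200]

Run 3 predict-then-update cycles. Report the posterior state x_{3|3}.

step 1: x^-=[-1.8694, -1.1770, -0.0461]  P^-=[0.6337 -0.0240 0.1314; -0.0240 0.7483 -0.1650; 0.1314 -0.1650 1.3205]  S=[1.0475 0.0171 0.1515; 0.0171 1.0853 -0.2284; 0.1515 -0.2284 1.4660]  K=[0.6192 0.0033 -0.0408; -0.0421 0.7215 0.0730; 0.0899 -0.1093 0.8463]  nu=[5.4662, 0.4784, 2.0587]  x^+=[1.4327, -0.9115, 2.1355]  P^+=[0.2372 -0.0164 0.0481; -0.0164 0.1996 -0.0252; 0.0481 -0.0252 0.1840]
step 2: x^-=[1.8181, -1.2214, 2.6103]  P^-=[0.5302 -0.0129 0.1063; -0.0129 0.5493 -0.0465; 0.1063 -0.0465 0.5100]  S=[0.9372 0.0316 0.0898; 0.0316 0.8479 -0.0432; 0.0898 -0.0432 0.6877]  K=[0.5768 0.0088 -0.0383; -0.0359 0.6585 0.0851; 0.0869 -0.0824 0.6931]  nu=[-0.9564, -1.8172, -1.2088]  x^+=[1.2967, -2.4865, 1.8391]  P^+=[0.2210 -0.0138 0.0445; -0.0138 0.1823 -0.0190; 0.0445 -0.0190 0.1515]
step 3: x^-=[1.8190, -2.8479, 2.2297]  P^-=[0.5103 -0.0078 0.0972; -0.0078 0.5265 -0.0311; 0.0972 -0.0311 0.4604]  S=[0.9159 0.0368 0.0813; 0.0368 0.8218 -0.0265; 0.0813 -0.0265 0.6439]  K=[0.5675 0.0117 -0.0407; -0.0335 0.6487 0.0908; 0.0839 -0.0753 0.6725]  nu=[-4.6481, 1.2136, 0.3334]  x^+=[-0.8182, -1.8746, 1.9725]  P^+=[0.2174 -0.0127 0.0430; -0.0127 0.1796 -0.0172; 0.0430 -0.0172 0.1467]

x_post = [-0.8182, -1.8746, 1.9725]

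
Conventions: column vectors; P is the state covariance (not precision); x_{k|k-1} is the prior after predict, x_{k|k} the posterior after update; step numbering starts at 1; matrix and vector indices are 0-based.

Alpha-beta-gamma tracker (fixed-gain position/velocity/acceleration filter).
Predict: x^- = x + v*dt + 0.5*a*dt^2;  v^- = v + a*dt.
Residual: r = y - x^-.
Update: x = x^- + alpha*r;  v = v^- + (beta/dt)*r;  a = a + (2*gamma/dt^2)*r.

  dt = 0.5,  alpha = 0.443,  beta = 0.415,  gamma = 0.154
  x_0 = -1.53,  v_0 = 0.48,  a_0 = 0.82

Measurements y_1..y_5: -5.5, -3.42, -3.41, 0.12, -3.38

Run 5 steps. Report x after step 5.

x_post = -1.8063

step 1: x_pred=-1.1875  r=-4.3125  x^+=-3.0979  v^+=-2.6894  a^+=-4.4930
step 2: x_pred=-5.0042  r=1.5842  x^+=-4.3024  v^+=-3.6209  a^+=-2.5412
step 3: x_pred=-6.4306  r=3.0206  x^+=-5.0924  v^+=-2.3845  a^+=1.1801
step 4: x_pred=-6.1372  r=6.2572  x^+=-3.3652  v^+=3.3990  a^+=8.8890
step 5: x_pred=-0.5546  r=-2.8254  x^+=-1.8063  v^+=5.4984  a^+=5.4081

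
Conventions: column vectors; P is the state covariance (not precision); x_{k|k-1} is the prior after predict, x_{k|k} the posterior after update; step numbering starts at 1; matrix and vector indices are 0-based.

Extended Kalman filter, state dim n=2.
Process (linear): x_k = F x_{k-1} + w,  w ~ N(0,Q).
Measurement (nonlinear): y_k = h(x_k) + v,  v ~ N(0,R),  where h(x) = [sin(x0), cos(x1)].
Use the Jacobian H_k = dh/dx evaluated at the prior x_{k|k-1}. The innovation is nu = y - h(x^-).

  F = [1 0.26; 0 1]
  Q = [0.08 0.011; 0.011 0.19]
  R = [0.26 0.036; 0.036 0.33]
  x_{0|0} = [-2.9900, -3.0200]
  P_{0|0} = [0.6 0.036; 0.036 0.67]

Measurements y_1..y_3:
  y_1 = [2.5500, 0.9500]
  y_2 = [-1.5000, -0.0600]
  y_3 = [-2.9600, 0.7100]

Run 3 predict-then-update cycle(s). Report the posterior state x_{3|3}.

step 1: x^-=[-3.7752, -3.0200]  P^-=[0.7440 0.2212; 0.2212 0.8600]  H_jac=[-0.8059 0.0000; 0.0000 0.1213]  S=[0.7432 0.0144; 0.0144 0.3427]  K=[-0.8089 0.1122; -0.2459 0.3147]  nu=[1.9579, 1.9426]  x^+=[-5.1410, -2.8901]  P^+=[0.2560 0.0653; 0.0653 0.7833]
step 2: x^-=[-5.8924, -2.8901]  P^-=[0.4229 0.2800; 0.2800 0.9733]  H_jac=[0.9246 0.0000; 0.0000 0.2488]  S=[0.6215 0.1004; 0.1004 0.3903]  K=[0.6263 0.0174; 0.3299 0.5357]  nu=[-1.8809, 0.9085]  x^+=[-7.0546, -3.0240]  P^+=[0.1768 0.1136; 0.1136 0.7582]
step 3: x^-=[-7.8409, -3.0240]  P^-=[0.3671 0.3218; 0.3218 0.9482]  H_jac=[0.0131 0.0000; 0.0000 0.1174]  S=[0.2601 0.0365; 0.0365 0.3431]  K=[0.0031 0.1097; -0.0297 0.3275]  nu=[-1.9601, 1.7031]  x^+=[-7.6601, -2.4079]  P^+=[0.3630 0.3095; 0.3095 0.9119]

x_post = [-7.6601, -2.4079]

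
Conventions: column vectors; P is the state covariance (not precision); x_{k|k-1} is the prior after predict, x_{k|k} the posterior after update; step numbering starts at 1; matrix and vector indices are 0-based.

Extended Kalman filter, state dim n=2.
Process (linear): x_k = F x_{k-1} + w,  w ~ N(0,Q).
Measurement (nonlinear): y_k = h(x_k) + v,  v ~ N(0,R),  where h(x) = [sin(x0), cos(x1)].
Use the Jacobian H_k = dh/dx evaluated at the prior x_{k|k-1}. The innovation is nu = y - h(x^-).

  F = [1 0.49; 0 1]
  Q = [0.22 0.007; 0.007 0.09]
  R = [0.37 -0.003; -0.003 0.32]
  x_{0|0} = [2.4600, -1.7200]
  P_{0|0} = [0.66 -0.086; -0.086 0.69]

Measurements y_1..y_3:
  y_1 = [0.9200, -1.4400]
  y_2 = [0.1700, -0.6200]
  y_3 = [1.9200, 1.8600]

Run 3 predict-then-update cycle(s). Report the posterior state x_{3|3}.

step 1: x^-=[1.6172, -1.7200]  P^-=[0.9614 0.2591; 0.2591 0.7800]  H_jac=[-0.0464 0.0000; 0.0000 0.9889]  S=[0.3721 -0.0149; -0.0149 1.0828]  K=[-0.1105 0.2351; -0.0038 0.7123]  nu=[-0.0789, -1.2913]  x^+=[1.3223, -2.6396]  P^+=[0.8962 0.0764; 0.0764 0.2305]
step 2: x^-=[0.0289, -2.6396]  P^-=[1.2465 0.1964; 0.1964 0.3205]  H_jac=[0.9996 0.0000; 0.0000 0.4812]  S=[1.6154 0.0915; 0.0915 0.3942]  K=[0.7678 0.0616; 0.1007 0.3679]  nu=[0.1411, 0.2566]  x^+=[0.1530, -2.5310]  P^+=[0.2840 0.0362; 0.0362 0.2440]
step 3: x^-=[-1.0871, -2.5310]  P^-=[0.5980 0.1627; 0.1627 0.3340]  H_jac=[0.4650 0.0000; 0.0000 0.5734]  S=[0.4993 0.0404; 0.0404 0.4298]  K=[0.5435 0.1660; 0.1164 0.4346]  nu=[2.8053, 2.6793]  x^+=[0.8825, -1.0399]  P^+=[0.4314 0.0898; 0.0898 0.2420]

x_post = [0.8825, -1.0399]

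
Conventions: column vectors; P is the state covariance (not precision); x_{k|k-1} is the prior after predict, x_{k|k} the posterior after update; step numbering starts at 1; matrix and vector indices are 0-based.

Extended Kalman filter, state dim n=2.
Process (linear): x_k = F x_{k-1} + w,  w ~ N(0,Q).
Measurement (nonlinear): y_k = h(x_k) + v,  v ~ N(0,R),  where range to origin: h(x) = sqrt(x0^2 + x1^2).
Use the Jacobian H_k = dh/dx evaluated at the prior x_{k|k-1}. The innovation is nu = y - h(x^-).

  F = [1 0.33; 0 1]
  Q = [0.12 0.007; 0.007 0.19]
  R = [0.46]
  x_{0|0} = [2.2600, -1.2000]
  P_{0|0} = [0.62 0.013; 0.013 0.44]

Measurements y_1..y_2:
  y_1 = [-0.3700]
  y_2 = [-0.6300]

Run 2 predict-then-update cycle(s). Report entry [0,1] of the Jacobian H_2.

step 1: x^-=[1.8640, -1.2000]  P^-=[0.7965 0.1652; 0.1652 0.6300]  H_jac=[0.8408 -0.5413]  S=[1.0573]  K=[0.5488; -0.1912]  nu=[-2.5869]  x^+=[0.4443, -0.7055]  P^+=[0.4780 0.2761; 0.2761 0.5914]
step 2: x^-=[0.2114, -0.7055]  P^-=[0.8447 0.4783; 0.4783 0.7814]  H_jac=[0.2871 -0.9579]  S=[0.9835]  K=[-0.2193; -0.6214]  nu=[-1.3665]  x^+=[0.5111, 0.1436]  P^+=[0.7974 0.3443; 0.3443 0.4016]

H_jac[0,1] = -0.9579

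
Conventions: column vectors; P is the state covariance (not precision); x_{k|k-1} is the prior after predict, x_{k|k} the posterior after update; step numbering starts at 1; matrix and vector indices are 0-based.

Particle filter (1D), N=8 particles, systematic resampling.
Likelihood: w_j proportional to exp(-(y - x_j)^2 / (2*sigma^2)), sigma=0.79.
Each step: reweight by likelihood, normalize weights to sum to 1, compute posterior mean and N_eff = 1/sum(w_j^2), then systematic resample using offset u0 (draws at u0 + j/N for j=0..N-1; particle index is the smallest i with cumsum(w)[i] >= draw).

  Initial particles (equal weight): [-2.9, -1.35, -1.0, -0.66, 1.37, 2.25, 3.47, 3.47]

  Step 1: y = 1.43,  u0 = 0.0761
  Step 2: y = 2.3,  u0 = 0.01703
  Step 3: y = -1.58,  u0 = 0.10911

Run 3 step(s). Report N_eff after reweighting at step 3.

step 1: w=[0.0000, 0.0012, 0.0052, 0.0178, 0.5890, 0.3447, 0.0211, 0.0211]  mean=1.7099  Neff=2.1418  idx=[4, 4, 4, 4, 4, 5, 5, 5]
step 2: w=[0.0910, 0.0910, 0.0910, 0.0910, 0.0910, 0.1816, 0.1816, 0.1816]  mean=1.8495  Neff=7.1227  idx=[0, 1, 2, 4, 5, 6, 6, 7]
step 3: w=[0.2479, 0.2479, 0.2479, 0.2479, 0.0021, 0.0021, 0.0021, 0.0021]  mean=1.3773  Neff=4.0672  idx=[0, 0, 1, 1, 2, 2, 3, 3]

N_eff = 4.0672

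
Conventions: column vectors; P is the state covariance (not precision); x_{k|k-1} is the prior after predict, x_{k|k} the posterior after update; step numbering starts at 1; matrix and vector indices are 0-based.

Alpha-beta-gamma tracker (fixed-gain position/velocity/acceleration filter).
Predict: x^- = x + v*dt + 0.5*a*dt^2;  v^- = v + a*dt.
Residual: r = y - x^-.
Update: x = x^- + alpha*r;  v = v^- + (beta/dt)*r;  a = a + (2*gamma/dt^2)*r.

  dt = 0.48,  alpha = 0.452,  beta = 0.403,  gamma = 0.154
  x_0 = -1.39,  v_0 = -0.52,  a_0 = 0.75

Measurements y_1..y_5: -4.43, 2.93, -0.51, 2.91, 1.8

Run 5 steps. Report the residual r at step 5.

resid = -4.9922

step 1: x_pred=-1.5532  r=-2.8768  x^+=-2.8535  v^+=-2.5753  a^+=-3.0957
step 2: x_pred=-4.4463  r=7.3763  x^+=-1.1122  v^+=2.1318  a^+=6.7649
step 3: x_pred=0.6904  r=-1.2004  x^+=0.1478  v^+=4.3711  a^+=5.1603
step 4: x_pred=2.8404  r=0.0696  x^+=2.8719  v^+=6.9065  a^+=5.2533
step 5: x_pred=6.7922  r=-4.9922  x^+=4.5357  v^+=5.2368  a^+=-1.4202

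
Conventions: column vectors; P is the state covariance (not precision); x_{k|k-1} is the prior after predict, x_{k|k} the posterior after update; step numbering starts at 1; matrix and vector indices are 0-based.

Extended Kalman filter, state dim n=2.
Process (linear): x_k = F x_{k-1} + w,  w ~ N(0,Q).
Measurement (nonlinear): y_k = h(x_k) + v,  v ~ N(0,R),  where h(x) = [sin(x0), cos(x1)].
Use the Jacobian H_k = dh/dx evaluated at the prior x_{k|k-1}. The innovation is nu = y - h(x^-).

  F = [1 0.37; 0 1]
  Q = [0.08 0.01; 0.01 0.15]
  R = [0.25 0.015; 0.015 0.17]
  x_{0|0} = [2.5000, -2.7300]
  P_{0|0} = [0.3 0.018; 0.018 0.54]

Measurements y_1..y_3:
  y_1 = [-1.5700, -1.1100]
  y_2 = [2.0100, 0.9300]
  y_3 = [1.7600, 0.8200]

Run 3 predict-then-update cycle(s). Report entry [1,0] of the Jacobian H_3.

step 1: x^-=[1.4899, -2.7300]  P^-=[0.4672 0.2278; 0.2278 0.6900]  H_jac=[0.0808 0.0000; 0.0000 0.4001]  S=[0.2531 0.0224; 0.0224 0.2804]  K=[0.1213 0.3153; -0.0144 0.9855]  nu=[-2.5667, -0.1935]  x^+=[1.1174, -2.8839]  P^+=[0.4339 0.1385; 0.1385 0.4182]
step 2: x^-=[0.0504, -2.8839]  P^-=[0.6737 0.3033; 0.3033 0.5682]  H_jac=[0.9987 0.0000; 0.0000 0.2549]  S=[0.9220 0.0922; 0.0922 0.2069]  K=[0.7247 0.0506; 0.2706 0.5794]  nu=[1.9596, 1.8970]  x^+=[1.5666, -1.2546]  P^+=[0.1822 0.0764; 0.0764 0.4024]
step 3: x^-=[1.1024, -1.2546]  P^-=[0.3738 0.2353; 0.2353 0.5524]  H_jac=[0.4514 0.0000; 0.0000 0.9504]  S=[0.3262 0.1160; 0.1160 0.6689]  K=[0.4247 0.2607; 0.0497 0.7762]  nu=[0.8677, 0.5090]  x^+=[1.6036, -0.8163]  P^+=[0.2438 0.0533; 0.0533 0.1396]

H_jac[1,0] = 0.0000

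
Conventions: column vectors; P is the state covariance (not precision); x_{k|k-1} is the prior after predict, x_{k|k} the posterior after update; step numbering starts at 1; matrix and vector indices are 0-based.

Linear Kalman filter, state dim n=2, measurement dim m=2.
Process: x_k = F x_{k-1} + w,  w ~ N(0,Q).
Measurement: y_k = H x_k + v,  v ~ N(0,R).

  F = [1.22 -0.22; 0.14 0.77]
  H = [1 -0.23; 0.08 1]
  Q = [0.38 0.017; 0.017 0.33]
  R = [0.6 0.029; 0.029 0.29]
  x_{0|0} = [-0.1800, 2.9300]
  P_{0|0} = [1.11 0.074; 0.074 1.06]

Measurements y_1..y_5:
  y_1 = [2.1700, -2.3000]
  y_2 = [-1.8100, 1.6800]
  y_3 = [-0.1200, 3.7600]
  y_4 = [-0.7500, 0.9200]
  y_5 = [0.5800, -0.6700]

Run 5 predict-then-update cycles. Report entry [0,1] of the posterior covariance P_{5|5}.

step 1: x^-=[-0.8642, 2.2309]  P^-=[2.0437 0.0943; 0.0943 0.9962]  S=[2.6530 0.0559; 0.0559 1.3143]  K=[0.7587 0.1638; -0.0670 0.7665]  nu=[3.5473, -4.4618]  x^+=[1.0961, -1.4267]  P^+=[0.4674 0.0321; 0.0321 0.2178]
step 2: x^-=[1.6511, -0.9451]  P^-=[1.0689 0.0891; 0.0891 0.4752]  S=[1.6531 0.0927; 0.0927 0.7863]  K=[0.6259 0.1483; -0.0469 0.6190]  nu=[-3.6785, 2.4930]  x^+=[-0.2816, 0.7705]  P^+=[0.3868 0.0302; 0.0302 0.1757]
step 3: x^-=[-0.5130, 0.5539]  P^-=[0.9480 0.0808; 0.0808 0.4483]  S=[1.5346 0.0810; 0.0810 0.7573]  K=[0.5981 0.1428; -0.0465 0.6055]  nu=[0.5204, 3.2472]  x^+=[0.2620, 2.4957]  P^+=[0.3697 0.0292; 0.0292 0.1719]
step 4: x^-=[-0.2295, 1.9584]  P^-=[0.9230 0.0775; 0.0775 0.4455]  S=[1.5109 0.0765; 0.0765 0.7538]  K=[0.5920 0.1408; -0.0471 0.6040]  nu=[-0.0701, -1.0200]  x^+=[-0.4145, 1.3456]  P^+=[0.3659 0.0287; 0.0287 0.1715]
step 5: x^-=[-0.8018, 0.9781]  P^-=[0.9174 0.0765; 0.0765 0.4450]  S=[1.5058 0.0752; 0.0752 0.7532]  K=[0.5906 0.1401; -0.0473 0.6037]  nu=[1.6067, -1.5839]  x^+=[-0.0748, -0.0542]  P^+=[0.3650 0.0286; 0.0286 0.1714]

P_post[0,1] = 0.0286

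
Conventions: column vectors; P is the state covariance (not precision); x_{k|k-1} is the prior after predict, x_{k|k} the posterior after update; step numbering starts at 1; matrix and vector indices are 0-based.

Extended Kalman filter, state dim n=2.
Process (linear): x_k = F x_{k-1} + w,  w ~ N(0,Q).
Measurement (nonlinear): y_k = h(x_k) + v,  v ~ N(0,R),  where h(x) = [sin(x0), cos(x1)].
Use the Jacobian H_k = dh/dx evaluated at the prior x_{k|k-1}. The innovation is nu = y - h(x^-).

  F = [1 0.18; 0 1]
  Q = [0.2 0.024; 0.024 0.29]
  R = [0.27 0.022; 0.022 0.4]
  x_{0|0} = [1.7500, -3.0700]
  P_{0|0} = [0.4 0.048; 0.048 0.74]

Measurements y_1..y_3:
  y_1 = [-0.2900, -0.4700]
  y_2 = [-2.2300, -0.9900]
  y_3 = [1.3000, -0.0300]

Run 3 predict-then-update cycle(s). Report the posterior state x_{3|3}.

step 1: x^-=[1.1974, -3.0700]  P^-=[0.6413 0.2052; 0.2052 1.0300]  H_jac=[0.3648 0.0000; 0.0000 0.0715]  S=[0.3553 0.0274; 0.0274 0.4053]  K=[0.6589 -0.0083; 0.1977 0.1685]  nu=[-1.2211, 0.5274]  x^+=[0.3884, -3.2225]  P^+=[0.4872 0.1565; 0.1565 1.0028]
step 2: x^-=[-0.1917, -3.2225]  P^-=[0.7761 0.3610; 0.3610 1.2928]  H_jac=[0.9817 0.0000; 0.0000 -0.0809]  S=[1.0179 -0.0067; -0.0067 0.4085]  K=[0.7481 -0.0593; 0.3465 -0.2503]  nu=[-2.0395, 0.0067]  x^+=[-1.7177, -3.9309]  P^+=[0.2044 0.0897; 0.0897 1.1438]
step 3: x^-=[-2.4253, -3.9309]  P^-=[0.4738 0.3196; 0.3196 1.4338]  H_jac=[-0.7543 0.0000; 0.0000 -0.7099]  S=[0.5395 0.1931; 0.1931 1.1226]  K=[-0.6287 -0.0939; -0.1302 -0.8843]  nu=[1.9566, 0.6743]  x^+=[-3.7188, -4.7821]  P^+=[0.2278 0.0724; 0.0724 0.5023]

x_post = [-3.7188, -4.7821]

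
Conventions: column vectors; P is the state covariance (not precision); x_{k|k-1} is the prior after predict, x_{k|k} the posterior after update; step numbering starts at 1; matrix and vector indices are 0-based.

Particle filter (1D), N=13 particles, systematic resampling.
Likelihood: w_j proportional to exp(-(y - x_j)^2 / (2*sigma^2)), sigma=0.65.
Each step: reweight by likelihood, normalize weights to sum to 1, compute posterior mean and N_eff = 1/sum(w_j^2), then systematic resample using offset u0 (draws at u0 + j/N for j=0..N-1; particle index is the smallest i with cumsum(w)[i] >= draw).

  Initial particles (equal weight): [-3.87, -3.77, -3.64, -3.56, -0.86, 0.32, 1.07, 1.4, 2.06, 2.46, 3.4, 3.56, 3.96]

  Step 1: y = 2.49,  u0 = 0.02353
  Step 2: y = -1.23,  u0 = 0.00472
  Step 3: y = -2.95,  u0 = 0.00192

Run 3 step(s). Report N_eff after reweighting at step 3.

N_eff = 12.0748

step 1: w=[0.0000, 0.0000, 0.0000, 0.0000, 0.0000, 0.0013, 0.0322, 0.0859, 0.2815, 0.3500, 0.1315, 0.0904, 0.0272]  mean=2.4725  Neff=4.2307  idx=[6, 7, 8, 8, 8, 9, 9, 9, 9, 9, 10, 10, 11]
step 2: w=[0.8693, 0.1268, 0.0012, 0.0012, 0.0012, 0.0000, 0.0000, 0.0000, 0.0000, 0.0000, 0.0000, 0.0000, 0.0000]  mean=1.1158  Neff=1.2958  idx=[0, 0, 0, 0, 0, 0, 0, 0, 0, 0, 0, 0, 1]
step 3: w=[0.0831, 0.0831, 0.0831, 0.0831, 0.0831, 0.0831, 0.0831, 0.0831, 0.0831, 0.0831, 0.0831, 0.0831, 0.0032]  mean=1.0710  Neff=12.0748  idx=[0, 0, 1, 2, 3, 4, 5, 6, 7, 8, 9, 10, 11]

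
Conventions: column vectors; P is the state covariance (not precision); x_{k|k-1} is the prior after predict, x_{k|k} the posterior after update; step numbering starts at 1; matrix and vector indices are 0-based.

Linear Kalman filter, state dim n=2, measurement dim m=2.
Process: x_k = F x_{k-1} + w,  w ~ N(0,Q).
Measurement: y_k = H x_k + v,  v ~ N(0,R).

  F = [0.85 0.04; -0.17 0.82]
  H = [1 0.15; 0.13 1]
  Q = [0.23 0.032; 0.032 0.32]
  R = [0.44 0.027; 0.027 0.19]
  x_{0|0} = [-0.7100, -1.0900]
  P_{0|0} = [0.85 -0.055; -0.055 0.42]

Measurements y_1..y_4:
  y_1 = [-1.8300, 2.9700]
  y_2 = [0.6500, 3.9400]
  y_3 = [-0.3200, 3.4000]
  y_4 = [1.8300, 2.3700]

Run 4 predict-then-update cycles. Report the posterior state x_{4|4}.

step 1: x^-=[-0.6471, -0.7731]  P^-=[0.8411 -0.1150; -0.1150 0.6423]  S=[1.2610 0.1154; 0.1154 0.8166]  K=[0.6625 -0.1006; -0.0862 0.7804]  nu=[-1.0669, 3.8272]  x^+=[-1.7389, 2.3058]  P^+=[0.2947 -0.0395; -0.0395 0.1511]
step 2: x^-=[-1.3859, 2.1864]  P^-=[0.4405 -0.0329; -0.0329 0.4411]  S=[0.8805 0.1169; 0.1169 0.6300]  K=[0.5019 -0.0545; -0.0556 0.7037]  nu=[1.7079, 1.9338]  x^+=[-0.6340, 3.4522]  P^+=[0.2232 -0.0258; -0.0258 0.1356]
step 3: x^-=[-0.4008, 2.9386]  P^-=[0.3897 -0.0136; -0.0136 0.4248]  S=[0.8352 0.1275; 0.1275 0.6178]  K=[0.4698 -0.0370; -0.0460 0.6942]  nu=[-0.3599, 0.5135]  x^+=[-0.5890, 3.3116]  P^+=[0.2090 -0.0215; -0.0215 0.1334]
step 4: x^-=[-0.3682, 2.8156]  P^-=[0.3797 -0.0087; -0.0087 0.4218]  S=[0.8266 0.1308; 0.1308 0.6159]  K=[0.4629 -0.0322; -0.0435 0.6922]  nu=[1.7758, -0.3978]  x^+=[0.4667, 2.4631]  P^+=[0.2059 -0.0204; -0.0204 0.1330]

x_post = [0.4667, 2.4631]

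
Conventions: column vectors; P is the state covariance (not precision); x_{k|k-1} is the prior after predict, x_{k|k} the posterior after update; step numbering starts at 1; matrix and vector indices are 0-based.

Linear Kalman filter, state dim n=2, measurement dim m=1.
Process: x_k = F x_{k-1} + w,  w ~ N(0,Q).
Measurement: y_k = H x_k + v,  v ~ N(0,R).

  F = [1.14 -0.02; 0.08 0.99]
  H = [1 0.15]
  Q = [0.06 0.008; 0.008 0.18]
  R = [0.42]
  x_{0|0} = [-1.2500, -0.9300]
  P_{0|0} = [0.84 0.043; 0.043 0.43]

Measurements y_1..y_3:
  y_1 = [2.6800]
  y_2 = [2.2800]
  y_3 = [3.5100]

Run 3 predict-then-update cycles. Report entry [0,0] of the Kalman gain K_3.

K[0,0] = 0.4459

step 1: x^-=[-1.4064, -1.0207]  P^-=[1.1499 0.1246; 0.1246 0.6136]  S=[1.6210]  K=[0.7209; 0.1336]  nu=[4.2395]  x^+=[1.6497, -0.4542]  P^+=[0.3075 -0.0316; -0.0316 0.5847]
step 2: x^-=[1.8898, -0.3177]  P^-=[0.4613 -0.0111; -0.0111 0.7500]  S=[0.8948]  K=[0.5136; 0.1133]  nu=[0.4379]  x^+=[2.1147, -0.2681]  P^+=[0.2252 -0.0632; -0.0632 0.7385]
step 3: x^-=[2.4161, -0.0962]  P^-=[0.3559 -0.0573; -0.0573 0.8953]  S=[0.7788]  K=[0.4459; 0.0988]  nu=[1.1083]  x^+=[2.9103, 0.0133]  P^+=[0.2010 -0.0916; -0.0916 0.8877]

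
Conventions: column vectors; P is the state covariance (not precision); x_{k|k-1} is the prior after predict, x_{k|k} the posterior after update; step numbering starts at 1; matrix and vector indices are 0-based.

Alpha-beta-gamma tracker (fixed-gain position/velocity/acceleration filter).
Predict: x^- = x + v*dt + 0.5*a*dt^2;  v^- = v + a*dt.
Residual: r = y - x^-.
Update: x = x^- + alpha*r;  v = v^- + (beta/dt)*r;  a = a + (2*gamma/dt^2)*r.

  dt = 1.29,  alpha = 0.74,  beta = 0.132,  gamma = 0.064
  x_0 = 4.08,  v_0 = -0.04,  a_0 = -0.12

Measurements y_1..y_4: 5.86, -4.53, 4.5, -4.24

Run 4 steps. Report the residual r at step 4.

step 1: x_pred=3.9286  r=1.9314  x^+=5.3578  v^+=0.0028  a^+=0.0286
step 2: x_pred=5.3852  r=-9.9152  x^+=-1.9520  v^+=-0.9749  a^+=-0.7341
step 3: x_pred=-3.8205  r=8.3205  x^+=2.3367  v^+=-1.0705  a^+=-0.0941
step 4: x_pred=0.8774  r=-5.1174  x^+=-2.9095  v^+=-1.7155  a^+=-0.4877

resid = -5.1174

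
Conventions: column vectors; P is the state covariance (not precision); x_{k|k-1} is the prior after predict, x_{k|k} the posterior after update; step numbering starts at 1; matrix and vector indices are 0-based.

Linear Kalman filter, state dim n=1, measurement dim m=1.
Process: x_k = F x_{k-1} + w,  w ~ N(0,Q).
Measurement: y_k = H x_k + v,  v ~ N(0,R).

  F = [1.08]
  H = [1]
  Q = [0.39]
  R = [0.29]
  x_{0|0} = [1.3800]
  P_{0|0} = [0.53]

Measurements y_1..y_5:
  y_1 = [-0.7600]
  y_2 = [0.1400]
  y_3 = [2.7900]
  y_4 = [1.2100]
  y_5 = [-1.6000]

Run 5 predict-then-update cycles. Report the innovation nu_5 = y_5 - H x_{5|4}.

step 1: x^-=[1.4904]  P^-=[1.0082]  S=[1.2982]  K=[0.7766]  nu=[-2.2504]  x^+=[-0.2573]  P^+=[0.2252]
step 2: x^-=[-0.2779]  P^-=[0.6527]  S=[0.9427]  K=[0.6924]  nu=[0.4179]  x^+=[0.0115]  P^+=[0.2008]
step 3: x^-=[0.0124]  P^-=[0.6242]  S=[0.9142]  K=[0.6828]  nu=[2.7776]  x^+=[1.9089]  P^+=[0.1980]
step 4: x^-=[2.0616]  P^-=[0.6210]  S=[0.9110]  K=[0.6817]  nu=[-0.8516]  x^+=[1.4811]  P^+=[0.1977]
step 5: x^-=[1.5996]  P^-=[0.6206]  S=[0.9106]  K=[0.6815]  nu=[-3.1996]  x^+=[-0.5810]  P^+=[0.1976]

innov = [-3.1996]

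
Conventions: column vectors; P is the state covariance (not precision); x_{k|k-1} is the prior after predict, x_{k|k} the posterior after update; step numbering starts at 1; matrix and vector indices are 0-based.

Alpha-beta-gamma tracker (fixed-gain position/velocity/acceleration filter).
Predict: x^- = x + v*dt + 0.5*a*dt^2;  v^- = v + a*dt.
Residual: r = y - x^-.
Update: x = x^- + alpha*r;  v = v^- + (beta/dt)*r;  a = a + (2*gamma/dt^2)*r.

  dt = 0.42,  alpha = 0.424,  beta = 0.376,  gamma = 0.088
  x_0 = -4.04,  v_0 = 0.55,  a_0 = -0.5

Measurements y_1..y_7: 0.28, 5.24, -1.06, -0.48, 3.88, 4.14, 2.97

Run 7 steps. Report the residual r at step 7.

resid = 1.2444

step 1: x_pred=-3.8531  r=4.1331  x^+=-2.1007  v^+=4.0401  a^+=3.6237
step 2: x_pred=-0.0842  r=5.3242  x^+=2.1733  v^+=10.3285  a^+=8.9359
step 3: x_pred=7.2994  r=-8.3594  x^+=3.7550  v^+=6.5979  a^+=0.5954
step 4: x_pred=6.5787  r=-7.0587  x^+=3.5858  v^+=0.5289  a^+=-6.4472
step 5: x_pred=3.2393  r=0.6407  x^+=3.5109  v^+=-1.6054  a^+=-5.8079
step 6: x_pred=2.3244  r=1.8156  x^+=3.0942  v^+=-2.4193  a^+=-3.9965
step 7: x_pred=1.7256  r=1.2444  x^+=2.2532  v^+=-2.9838  a^+=-2.7549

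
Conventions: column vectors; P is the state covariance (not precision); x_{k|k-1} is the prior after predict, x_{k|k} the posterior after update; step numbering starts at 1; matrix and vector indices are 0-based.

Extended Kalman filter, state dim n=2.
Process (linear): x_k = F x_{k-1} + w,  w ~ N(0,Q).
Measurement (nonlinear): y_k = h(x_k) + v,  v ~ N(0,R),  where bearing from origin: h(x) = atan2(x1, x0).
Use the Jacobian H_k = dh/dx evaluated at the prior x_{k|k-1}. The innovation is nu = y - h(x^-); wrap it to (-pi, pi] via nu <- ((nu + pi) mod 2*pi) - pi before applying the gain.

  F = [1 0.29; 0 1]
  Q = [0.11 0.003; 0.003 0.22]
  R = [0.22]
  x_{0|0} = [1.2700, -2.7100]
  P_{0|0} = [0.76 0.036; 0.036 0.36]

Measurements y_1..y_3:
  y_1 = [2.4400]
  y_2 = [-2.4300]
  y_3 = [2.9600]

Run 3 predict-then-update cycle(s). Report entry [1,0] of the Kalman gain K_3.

K[1,0] = -0.3561

step 1: x^-=[0.4841, -2.7100]  P^-=[0.9212 0.1434; 0.1434 0.5800]  H_jac=[0.3576 0.0639]  S=[0.3467]  K=[0.9765; 0.2548]  nu=[-2.4492]  x^+=[-1.9075, -3.3340]  P^+=[0.5906 0.0571; 0.0571 0.5575]
step 2: x^-=[-2.8743, -3.3340]  P^-=[0.7806 0.2218; 0.2218 0.7775]  H_jac=[0.1721 -0.1483]  S=[0.2489]  K=[0.4074; -0.3100]  nu=[-0.1477]  x^+=[-2.9345, -3.2882]  P^+=[0.7393 0.2533; 0.2533 0.7536]
step 3: x^-=[-3.8881, -3.2882]  P^-=[1.0595 0.4748; 0.4748 0.9736]  H_jac=[0.1268 -0.1500]  S=[0.2409]  K=[0.2622; -0.3561]  nu=[-0.8836]  x^+=[-4.1198, -2.9735]  P^+=[1.0430 0.4973; 0.4973 0.9430]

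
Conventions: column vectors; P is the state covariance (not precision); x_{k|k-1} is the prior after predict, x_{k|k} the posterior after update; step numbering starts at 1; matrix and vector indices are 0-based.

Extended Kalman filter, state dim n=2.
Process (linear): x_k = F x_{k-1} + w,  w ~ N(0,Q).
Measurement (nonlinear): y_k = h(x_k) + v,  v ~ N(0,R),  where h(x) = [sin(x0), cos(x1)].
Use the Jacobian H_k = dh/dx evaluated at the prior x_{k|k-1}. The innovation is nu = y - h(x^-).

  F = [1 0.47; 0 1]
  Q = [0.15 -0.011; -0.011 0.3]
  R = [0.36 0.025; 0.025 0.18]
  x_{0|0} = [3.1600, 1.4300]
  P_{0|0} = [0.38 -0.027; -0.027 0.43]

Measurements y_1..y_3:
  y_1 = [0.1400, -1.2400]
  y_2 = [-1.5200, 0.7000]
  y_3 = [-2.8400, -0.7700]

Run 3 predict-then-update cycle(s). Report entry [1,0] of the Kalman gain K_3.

step 1: x^-=[3.8321, 1.4300]  P^-=[0.5996 0.1641; 0.1641 0.7300]  H_jac=[-0.7709 0.0000; 0.0000 -0.9901]  S=[0.7164 0.1503; 0.1503 0.8956]  K=[-0.6294 -0.0758; -0.0076 -0.8057]  nu=[0.7769, -1.3803]  x^+=[3.4478, 2.5363]  P^+=[0.2964 0.0297; 0.0297 0.1467]
step 2: x^-=[4.6398, 2.5363]  P^-=[0.5067 0.0876; 0.0876 0.4467]  H_jac=[-0.0725 0.0000; 0.0000 -0.5690]  S=[0.3627 0.0286; 0.0286 0.3246]  K=[-0.0898 -0.1457; 0.0446 -0.7869]  nu=[-0.5226, 1.5223]  x^+=[4.4650, 1.3151]  P^+=[0.4961 0.0500; 0.0500 0.2470]
step 3: x^-=[5.0831, 1.3151]  P^-=[0.7477 0.1551; 0.1551 0.5470]  H_jac=[0.3623 0.0000; 0.0000 -0.9675]  S=[0.4581 -0.0294; -0.0294 0.6920]  K=[0.5789 -0.1923; 0.0738 -0.7616]  nu=[-1.9079, -1.0229]  x^+=[4.1752, 1.9533]  P^+=[0.5620 0.0208; 0.0208 0.1398]

K[1,0] = 0.0738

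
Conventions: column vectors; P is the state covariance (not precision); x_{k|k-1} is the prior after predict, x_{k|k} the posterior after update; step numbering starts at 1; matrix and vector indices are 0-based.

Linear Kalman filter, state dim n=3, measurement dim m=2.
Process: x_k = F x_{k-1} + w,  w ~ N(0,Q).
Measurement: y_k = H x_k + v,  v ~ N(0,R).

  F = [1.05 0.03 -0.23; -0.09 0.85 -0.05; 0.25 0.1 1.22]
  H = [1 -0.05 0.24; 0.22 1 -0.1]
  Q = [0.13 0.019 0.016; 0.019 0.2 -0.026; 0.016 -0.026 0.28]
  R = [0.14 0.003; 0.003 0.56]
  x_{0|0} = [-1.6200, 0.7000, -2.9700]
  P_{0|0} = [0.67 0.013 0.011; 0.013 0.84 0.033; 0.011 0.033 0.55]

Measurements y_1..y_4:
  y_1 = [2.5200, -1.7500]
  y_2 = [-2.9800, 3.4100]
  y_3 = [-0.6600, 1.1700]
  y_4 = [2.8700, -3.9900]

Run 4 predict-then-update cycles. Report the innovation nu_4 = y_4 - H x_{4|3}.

innov = [2.9700, -5.4649]

step 1: x^-=[-0.9969, 0.8893, -3.9584]  P^-=[0.8936 -0.0119 0.0554; -0.0119 0.8090 0.0321; 0.0554 0.0321 1.1643]  S=[1.1297 0.1247; 0.1247 1.4098]  K=[0.7970 0.0566; -0.1034 0.5789; 0.3036 -0.0780]  nu=[4.5114, -2.8158]  x^+=[2.4396, -1.2071, -2.3690]  P^+=[0.1601 -0.0218 -0.2061; -0.0218 0.3395 0.1083; -0.2061 0.1083 1.0575]
step 2: x^-=[3.0702, -1.1271, -2.4010]  P^-=[0.4595 -0.0095 -0.4908; -0.0095 0.4415 0.0673; -0.4908 0.0673 1.7670]  S=[0.4661 0.0699; 0.0699 1.0454]  K=[0.7211 0.0864; -0.0960 0.4203; -0.1205 -0.1999]  nu=[-5.5303, 3.6216]  x^+=[-0.6051, 0.9262, -2.4587]  P^+=[0.2006 -0.0357 -0.4215; -0.0357 0.2581 0.1519; -0.4215 0.1519 1.7151]
step 3: x^-=[-0.0420, 0.9647, -3.0583]  P^-=[0.6413 -0.0220 -0.9295; -0.0220 0.3812 0.0879; -0.9295 0.0879 2.6261]  S=[0.4875 0.1057; 0.1057 1.0121]  K=[0.8337 0.1225; -0.1224 0.3759; -0.5541 -0.3168]  nu=[0.1642, -0.0913]  x^+=[0.0837, 0.9103, -3.1204]  P^+=[0.2657 -0.0504 -0.6299; -0.0504 0.2406 0.1933; -0.6299 0.1933 2.3377]
step 4: x^-=[0.8329, 0.9222, -3.6950]  P^-=[0.8453 -0.0360 -1.3432; -0.0360 0.3674 0.1121; -1.3432 0.1121 3.4388]  S=[0.5404 0.1434; 0.1434 1.0236]  K=[0.9318 0.1473; -0.1464 0.3608; -0.8641 -0.3941]  nu=[2.9700, -5.4649]  x^+=[2.7956, -1.4844, -4.1077]  P^+=[0.3145 -0.0617 -0.7778; -0.0617 0.2377 0.2257; -0.7778 0.2257 2.7786]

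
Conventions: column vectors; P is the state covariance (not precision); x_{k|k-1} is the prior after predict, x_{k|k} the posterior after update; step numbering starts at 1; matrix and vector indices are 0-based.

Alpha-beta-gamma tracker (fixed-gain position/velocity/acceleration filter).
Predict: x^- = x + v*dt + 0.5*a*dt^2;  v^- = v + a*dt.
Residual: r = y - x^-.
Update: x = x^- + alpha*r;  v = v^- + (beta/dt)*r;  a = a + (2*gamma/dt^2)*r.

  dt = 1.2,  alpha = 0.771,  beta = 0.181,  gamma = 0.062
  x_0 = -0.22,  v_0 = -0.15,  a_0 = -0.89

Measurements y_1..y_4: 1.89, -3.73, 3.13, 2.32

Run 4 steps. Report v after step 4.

v_post = -1.4586

step 1: x_pred=-1.0408  r=2.9308  x^+=1.2188  v^+=-0.7759  a^+=-0.6376
step 2: x_pred=-0.1714  r=-3.5586  x^+=-2.9151  v^+=-2.0778  a^+=-0.9441
step 3: x_pred=-6.0882  r=9.2182  x^+=1.0190  v^+=-1.8203  a^+=-0.1503
step 4: x_pred=-1.2735  r=3.5935  x^+=1.4971  v^+=-1.4586  a^+=0.1592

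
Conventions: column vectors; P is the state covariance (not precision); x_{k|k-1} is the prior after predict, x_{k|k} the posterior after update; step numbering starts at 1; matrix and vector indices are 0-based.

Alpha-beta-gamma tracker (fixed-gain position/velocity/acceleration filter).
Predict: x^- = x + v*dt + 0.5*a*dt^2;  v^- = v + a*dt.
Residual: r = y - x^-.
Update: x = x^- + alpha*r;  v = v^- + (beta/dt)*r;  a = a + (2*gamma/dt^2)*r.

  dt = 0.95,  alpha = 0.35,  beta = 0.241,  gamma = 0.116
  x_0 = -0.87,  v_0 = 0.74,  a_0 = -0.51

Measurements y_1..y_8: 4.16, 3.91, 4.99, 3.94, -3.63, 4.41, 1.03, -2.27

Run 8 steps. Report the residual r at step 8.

resid = 5.9768

step 1: x_pred=-0.3971  r=4.5571  x^+=1.1979  v^+=1.4116  a^+=0.6615
step 2: x_pred=2.8373  r=1.0727  x^+=3.2128  v^+=2.3121  a^+=0.9372
step 3: x_pred=5.8322  r=-0.8422  x^+=5.5374  v^+=2.9888  a^+=0.7207
step 4: x_pred=8.7020  r=-4.7620  x^+=7.0353  v^+=2.4654  a^+=-0.5034
step 5: x_pred=9.1503  r=-12.7803  x^+=4.6772  v^+=-1.2550  a^+=-3.7888
step 6: x_pred=1.7753  r=2.6347  x^+=2.6974  v^+=-4.1859  a^+=-3.1115
step 7: x_pred=-2.6832  r=3.7132  x^+=-1.3836  v^+=-6.1998  a^+=-2.1569
step 8: x_pred=-8.2468  r=5.9768  x^+=-6.1549  v^+=-6.7327  a^+=-0.6205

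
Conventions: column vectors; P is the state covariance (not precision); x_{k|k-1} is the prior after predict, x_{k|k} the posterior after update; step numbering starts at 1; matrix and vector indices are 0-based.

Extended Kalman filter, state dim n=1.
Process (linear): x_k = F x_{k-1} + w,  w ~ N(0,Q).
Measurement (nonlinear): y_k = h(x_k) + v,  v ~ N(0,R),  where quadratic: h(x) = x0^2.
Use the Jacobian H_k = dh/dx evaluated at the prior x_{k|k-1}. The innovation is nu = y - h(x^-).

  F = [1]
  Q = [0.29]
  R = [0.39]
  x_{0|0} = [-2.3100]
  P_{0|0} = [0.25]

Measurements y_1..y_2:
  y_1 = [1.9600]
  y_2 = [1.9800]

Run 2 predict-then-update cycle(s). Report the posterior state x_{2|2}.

step 1: x^-=[-2.3100]  P^-=[0.5400]  H_jac=[-4.6200]  S=[11.9160]  K=[-0.2094]  nu=[-3.3761]  x^+=[-1.6032]  P^+=[0.0177]
step 2: x^-=[-1.6032]  P^-=[0.3077]  H_jac=[-3.2063]  S=[3.5530]  K=[-0.2777]  nu=[-0.5901]  x^+=[-1.4393]  P^+=[0.0338]

x_post = [-1.4393]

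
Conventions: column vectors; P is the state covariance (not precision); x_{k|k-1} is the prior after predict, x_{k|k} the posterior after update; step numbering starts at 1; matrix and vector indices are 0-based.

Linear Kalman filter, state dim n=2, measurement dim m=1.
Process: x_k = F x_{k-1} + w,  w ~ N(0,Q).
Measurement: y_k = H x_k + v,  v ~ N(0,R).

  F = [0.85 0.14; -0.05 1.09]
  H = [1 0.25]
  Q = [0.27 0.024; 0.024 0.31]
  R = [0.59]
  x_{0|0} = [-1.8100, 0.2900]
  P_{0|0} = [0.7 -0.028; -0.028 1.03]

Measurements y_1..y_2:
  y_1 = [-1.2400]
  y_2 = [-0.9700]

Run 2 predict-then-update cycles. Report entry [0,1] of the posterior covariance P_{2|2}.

P_post[0,1] = -0.1584

step 1: x^-=[-1.4979, 0.4066]  P^-=[0.7893 0.1257; 0.1257 1.5385]  S=[1.5383]  K=[0.5335; 0.3317]  nu=[0.1562]  x^+=[-1.4145, 0.4584]  P^+=[0.3514 -0.1466; -0.1466 1.3692]
step 2: x^-=[-1.1382, 0.5704]  P^-=[0.5159 0.0832; 0.0832 1.9537]  S=[1.2696]  K=[0.4227; 0.4503]  nu=[0.0256]  x^+=[-1.1274, 0.5819]  P^+=[0.2890 -0.1584; -0.1584 1.6963]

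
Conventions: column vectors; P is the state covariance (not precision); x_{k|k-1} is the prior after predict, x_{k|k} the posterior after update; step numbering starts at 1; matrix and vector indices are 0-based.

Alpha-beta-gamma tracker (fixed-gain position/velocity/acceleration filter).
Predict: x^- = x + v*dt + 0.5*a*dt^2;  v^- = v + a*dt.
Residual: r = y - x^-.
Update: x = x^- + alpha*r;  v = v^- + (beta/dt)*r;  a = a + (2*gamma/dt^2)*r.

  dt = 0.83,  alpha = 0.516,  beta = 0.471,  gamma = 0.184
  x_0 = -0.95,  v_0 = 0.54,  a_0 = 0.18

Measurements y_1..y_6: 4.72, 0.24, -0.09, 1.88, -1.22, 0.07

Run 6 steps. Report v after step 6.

step 1: x_pred=-0.4398  r=5.1598  x^+=2.2227  v^+=3.6174  a^+=2.9363
step 2: x_pred=6.2365  r=-5.9965  x^+=3.1423  v^+=2.6517  a^+=-0.2670
step 3: x_pred=5.2513  r=-5.3413  x^+=2.4952  v^+=-0.6009  a^+=-3.1202
step 4: x_pred=0.9217  r=0.9583  x^+=1.4162  v^+=-2.6468  a^+=-2.6083
step 5: x_pred=-1.6791  r=0.4591  x^+=-1.4422  v^+=-4.5512  a^+=-2.3630
step 6: x_pred=-6.0336  r=6.1036  x^+=-2.8842  v^+=-3.0488  a^+=0.8974

v_post = -3.0488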